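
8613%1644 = 393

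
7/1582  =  1/226 = 0.00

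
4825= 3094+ 1731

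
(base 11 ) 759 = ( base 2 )1110001111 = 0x38f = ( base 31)tc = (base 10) 911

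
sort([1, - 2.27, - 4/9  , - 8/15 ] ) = [ - 2.27, - 8/15, - 4/9,  1]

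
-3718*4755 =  - 17679090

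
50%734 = 50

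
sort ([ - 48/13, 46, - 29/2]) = [-29/2, - 48/13,46]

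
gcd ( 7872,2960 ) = 16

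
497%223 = 51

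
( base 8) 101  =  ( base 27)2B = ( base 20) 35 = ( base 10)65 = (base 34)1V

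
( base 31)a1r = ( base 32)9E4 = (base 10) 9668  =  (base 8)22704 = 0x25C4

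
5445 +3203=8648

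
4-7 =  - 3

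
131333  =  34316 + 97017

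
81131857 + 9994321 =91126178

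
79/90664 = 79/90664 =0.00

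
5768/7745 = 5768/7745 = 0.74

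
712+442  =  1154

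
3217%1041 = 94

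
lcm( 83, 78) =6474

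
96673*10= 966730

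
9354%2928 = 570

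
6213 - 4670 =1543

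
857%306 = 245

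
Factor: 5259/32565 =1753/10855= 5^( - 1) * 13^( - 1) * 167^( - 1)*1753^1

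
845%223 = 176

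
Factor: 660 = 2^2*3^1 * 5^1 * 11^1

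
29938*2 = 59876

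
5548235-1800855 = 3747380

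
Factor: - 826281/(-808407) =30603/29941 = 3^1 * 79^( - 1 )*101^2 * 379^( - 1)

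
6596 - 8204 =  - 1608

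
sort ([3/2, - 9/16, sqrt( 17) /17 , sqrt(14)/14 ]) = [  -  9/16, sqrt( 17 )/17, sqrt(14 ) /14,3/2]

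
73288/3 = 73288/3 = 24429.33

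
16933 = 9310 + 7623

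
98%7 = 0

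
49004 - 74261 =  - 25257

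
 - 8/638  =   - 4/319=- 0.01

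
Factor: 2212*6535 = 14455420 = 2^2* 5^1*7^1*79^1*1307^1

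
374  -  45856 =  - 45482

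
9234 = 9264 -30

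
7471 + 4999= 12470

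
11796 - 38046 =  - 26250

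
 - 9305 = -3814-5491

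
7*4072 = 28504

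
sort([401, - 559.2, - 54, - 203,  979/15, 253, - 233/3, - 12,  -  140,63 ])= [ - 559.2, - 203, - 140, - 233/3,-54, - 12, 63 , 979/15,253, 401] 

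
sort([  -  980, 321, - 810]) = [ -980 , - 810,321]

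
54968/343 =54968/343 = 160.26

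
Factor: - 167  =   - 167^1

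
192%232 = 192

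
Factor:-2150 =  - 2^1*5^2*43^1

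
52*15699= 816348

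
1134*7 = 7938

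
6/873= 2/291 = 0.01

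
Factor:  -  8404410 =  - 2^1*3^1*5^1*7^1* 31^1*1291^1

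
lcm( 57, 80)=4560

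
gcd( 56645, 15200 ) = 5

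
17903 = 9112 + 8791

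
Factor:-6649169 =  - 1579^1*4211^1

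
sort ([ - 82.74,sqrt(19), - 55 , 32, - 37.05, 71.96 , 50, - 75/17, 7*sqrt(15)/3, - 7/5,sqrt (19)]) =[ - 82.74, - 55, - 37.05, -75/17,-7/5,sqrt(19), sqrt( 19), 7*sqrt(15 )/3,32, 50,71.96 ]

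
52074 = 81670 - 29596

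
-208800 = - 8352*25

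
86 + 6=92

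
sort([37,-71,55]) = [ - 71, 37, 55 ]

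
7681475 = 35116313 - 27434838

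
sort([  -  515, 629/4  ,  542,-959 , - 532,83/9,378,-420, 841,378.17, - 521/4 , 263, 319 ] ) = [ - 959 ,-532,-515,-420 , - 521/4, 83/9,629/4,263 , 319, 378, 378.17,542, 841 ]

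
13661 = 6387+7274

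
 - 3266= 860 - 4126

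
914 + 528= 1442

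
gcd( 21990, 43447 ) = 1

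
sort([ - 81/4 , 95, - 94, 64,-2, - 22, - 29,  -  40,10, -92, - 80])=[ - 94, - 92, - 80, - 40, - 29, - 22,  -  81/4, - 2,10,64, 95 ] 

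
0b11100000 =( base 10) 224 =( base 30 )7E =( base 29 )7L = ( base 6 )1012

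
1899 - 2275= -376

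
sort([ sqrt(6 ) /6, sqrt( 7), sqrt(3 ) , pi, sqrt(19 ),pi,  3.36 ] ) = [sqrt ( 6 ) /6, sqrt(3 ),sqrt( 7), pi,  pi,  3.36,sqrt( 19) ]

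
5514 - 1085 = 4429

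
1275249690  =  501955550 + 773294140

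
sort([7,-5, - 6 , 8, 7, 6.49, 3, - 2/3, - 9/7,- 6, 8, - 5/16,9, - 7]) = [- 7, - 6,-6,  -  5, - 9/7, - 2/3, - 5/16, 3,6.49, 7,  7, 8, 8, 9]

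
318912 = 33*9664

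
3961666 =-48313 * (-82 )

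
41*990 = 40590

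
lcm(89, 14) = 1246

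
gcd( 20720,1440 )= 80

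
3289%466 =27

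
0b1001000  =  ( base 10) 72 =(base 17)44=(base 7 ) 132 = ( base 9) 80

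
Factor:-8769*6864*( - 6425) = 2^4*3^2 * 5^2*11^1*13^1 * 37^1*79^1*257^1 = 386723422800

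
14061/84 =4687/28  =  167.39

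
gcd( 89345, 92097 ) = 1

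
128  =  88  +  40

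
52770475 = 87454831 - 34684356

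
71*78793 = 5594303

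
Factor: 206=2^1*103^1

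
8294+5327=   13621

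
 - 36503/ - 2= 18251 + 1/2 = 18251.50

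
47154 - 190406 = -143252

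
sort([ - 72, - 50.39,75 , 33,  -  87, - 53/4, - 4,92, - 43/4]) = [ - 87,-72,-50.39, - 53/4, - 43/4, - 4 , 33,75, 92] 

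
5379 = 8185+- 2806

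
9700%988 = 808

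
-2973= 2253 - 5226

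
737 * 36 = 26532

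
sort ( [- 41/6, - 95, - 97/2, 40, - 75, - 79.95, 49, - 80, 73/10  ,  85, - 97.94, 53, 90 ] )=[ - 97.94, - 95, - 80,  -  79.95, - 75,-97/2, - 41/6,  73/10,  40, 49 , 53, 85, 90 ] 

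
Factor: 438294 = 2^1 * 3^1*17^1*4297^1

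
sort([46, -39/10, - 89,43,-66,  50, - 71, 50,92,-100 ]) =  [ - 100, - 89, - 71, - 66, - 39/10,  43, 46,  50,50, 92]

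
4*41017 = 164068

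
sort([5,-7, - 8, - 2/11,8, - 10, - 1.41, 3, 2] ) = [ - 10 , - 8, - 7 , - 1.41, - 2/11, 2, 3,5, 8]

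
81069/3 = 27023=27023.00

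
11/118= 11/118 = 0.09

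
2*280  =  560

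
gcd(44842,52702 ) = 2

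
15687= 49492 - 33805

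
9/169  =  9/169 = 0.05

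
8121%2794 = 2533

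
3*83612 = 250836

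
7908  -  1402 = 6506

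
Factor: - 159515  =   - 5^1*61^1*523^1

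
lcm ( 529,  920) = 21160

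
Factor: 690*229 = 158010 = 2^1*3^1*5^1*23^1*229^1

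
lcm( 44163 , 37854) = 264978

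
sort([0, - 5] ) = [ - 5,0]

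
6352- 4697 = 1655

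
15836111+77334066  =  93170177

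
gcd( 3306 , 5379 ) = 3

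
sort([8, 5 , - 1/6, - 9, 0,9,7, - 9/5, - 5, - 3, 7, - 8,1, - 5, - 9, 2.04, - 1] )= [ - 9, - 9 , - 8, - 5,-5,  -  3,-9/5 , - 1, - 1/6, 0 , 1, 2.04,5,7,7, 8,9]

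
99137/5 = 19827  +  2/5 = 19827.40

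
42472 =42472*1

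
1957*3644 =7131308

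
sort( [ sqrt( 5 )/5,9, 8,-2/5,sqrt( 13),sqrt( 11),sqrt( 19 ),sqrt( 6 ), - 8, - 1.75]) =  [  -  8, - 1.75, - 2/5,sqrt( 5 ) /5,sqrt( 6 ) , sqrt(11) , sqrt( 13), sqrt( 19 ),8,9 ] 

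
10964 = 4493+6471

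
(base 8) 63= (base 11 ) 47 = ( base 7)102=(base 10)51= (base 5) 201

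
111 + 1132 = 1243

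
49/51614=49/51614=0.00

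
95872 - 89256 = 6616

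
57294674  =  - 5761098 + 63055772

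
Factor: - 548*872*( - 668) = 2^7*109^1 * 137^1*167^1  =  319207808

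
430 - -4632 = 5062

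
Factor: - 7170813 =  - 3^2*13^1*167^1*367^1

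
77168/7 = 11024 = 11024.00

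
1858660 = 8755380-6896720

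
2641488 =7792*339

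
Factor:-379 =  - 379^1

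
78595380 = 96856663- 18261283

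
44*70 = 3080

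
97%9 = 7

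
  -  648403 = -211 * 3073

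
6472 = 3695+2777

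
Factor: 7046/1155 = 2^1*3^(-1)*5^(-1) *7^(-1 )*11^(-1 )*13^1*271^1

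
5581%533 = 251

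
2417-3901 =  - 1484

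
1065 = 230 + 835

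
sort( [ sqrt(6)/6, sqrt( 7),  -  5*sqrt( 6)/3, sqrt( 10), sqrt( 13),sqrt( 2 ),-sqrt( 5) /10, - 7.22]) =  [-7.22, - 5 * sqrt( 6)/3, - sqrt( 5)/10,  sqrt( 6 ) /6, sqrt( 2), sqrt( 7 ), sqrt( 10), sqrt( 13 )] 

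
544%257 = 30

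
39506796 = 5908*6687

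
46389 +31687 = 78076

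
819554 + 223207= 1042761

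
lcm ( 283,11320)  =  11320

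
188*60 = 11280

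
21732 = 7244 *3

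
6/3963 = 2/1321 = 0.00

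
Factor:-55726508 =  - 2^2*761^1*18307^1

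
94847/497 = 94847/497  =  190.84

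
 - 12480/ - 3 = 4160/1 = 4160.00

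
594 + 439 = 1033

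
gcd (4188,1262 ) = 2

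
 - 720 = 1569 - 2289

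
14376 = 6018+8358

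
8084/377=8084/377 = 21.44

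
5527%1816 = 79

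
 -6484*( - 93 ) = 603012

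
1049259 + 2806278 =3855537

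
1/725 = 1/725 = 0.00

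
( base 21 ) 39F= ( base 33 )1D9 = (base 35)18M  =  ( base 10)1527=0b10111110111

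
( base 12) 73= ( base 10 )87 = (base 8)127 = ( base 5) 322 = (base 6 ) 223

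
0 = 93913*0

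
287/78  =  3 + 53/78 = 3.68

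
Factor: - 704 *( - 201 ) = 2^6*3^1*11^1*67^1 = 141504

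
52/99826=26/49913 = 0.00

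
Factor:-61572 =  - 2^2*3^1* 7^1 * 733^1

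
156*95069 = 14830764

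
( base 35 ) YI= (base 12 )848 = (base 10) 1208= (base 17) 431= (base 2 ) 10010111000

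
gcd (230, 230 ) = 230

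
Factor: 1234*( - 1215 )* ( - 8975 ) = 13456307250 = 2^1*3^5 * 5^3 * 359^1 * 617^1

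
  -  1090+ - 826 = -1916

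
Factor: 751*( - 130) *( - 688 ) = 67169440 =2^5*5^1*13^1*43^1*751^1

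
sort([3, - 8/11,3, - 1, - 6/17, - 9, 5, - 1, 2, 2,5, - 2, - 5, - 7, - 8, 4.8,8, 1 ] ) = [-9, - 8, - 7, - 5, - 2, - 1, - 1, - 8/11,-6/17,  1 , 2,2, 3,  3,4.8, 5, 5,8] 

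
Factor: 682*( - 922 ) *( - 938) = 589818152 = 2^3*7^1*11^1*31^1* 67^1*461^1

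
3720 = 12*310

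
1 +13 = 14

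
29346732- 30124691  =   - 777959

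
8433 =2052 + 6381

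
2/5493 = 2/5493= 0.00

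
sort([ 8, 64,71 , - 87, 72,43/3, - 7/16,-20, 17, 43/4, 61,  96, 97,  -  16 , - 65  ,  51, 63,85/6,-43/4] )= [ - 87, - 65, - 20, - 16, - 43/4, - 7/16, 8,43/4, 85/6,43/3,  17,51 , 61, 63,64, 71 , 72, 96,97 ]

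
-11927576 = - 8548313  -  3379263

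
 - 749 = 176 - 925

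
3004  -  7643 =- 4639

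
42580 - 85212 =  - 42632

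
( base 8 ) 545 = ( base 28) CL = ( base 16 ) 165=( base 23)FC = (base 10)357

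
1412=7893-6481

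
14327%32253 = 14327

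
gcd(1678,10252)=2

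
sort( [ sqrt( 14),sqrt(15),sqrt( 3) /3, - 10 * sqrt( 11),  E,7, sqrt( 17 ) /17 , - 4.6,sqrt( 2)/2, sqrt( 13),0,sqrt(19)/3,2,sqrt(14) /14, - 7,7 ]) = [ - 10*sqrt(11 ), -7,-4.6,0,sqrt( 17)/17, sqrt( 14 )/14,sqrt(3)/3, sqrt(2)/2,sqrt( 19)/3, 2,  E,sqrt( 13),sqrt(14), sqrt(15 ), 7,7]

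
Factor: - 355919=- 157^1*2267^1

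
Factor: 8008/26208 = 11/36  =  2^( - 2 )* 3^( - 2) * 11^1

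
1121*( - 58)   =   - 65018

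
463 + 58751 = 59214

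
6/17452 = 3/8726 = 0.00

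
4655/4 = 4655/4 = 1163.75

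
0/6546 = 0  =  0.00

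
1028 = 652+376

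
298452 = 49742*6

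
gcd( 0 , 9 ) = 9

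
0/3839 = 0 = 0.00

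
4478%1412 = 242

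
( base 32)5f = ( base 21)87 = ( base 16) af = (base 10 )175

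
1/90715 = 1/90715 = 0.00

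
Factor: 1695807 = 3^2*19^1*47^1*211^1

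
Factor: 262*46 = 2^2*23^1*131^1 = 12052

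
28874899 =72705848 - 43830949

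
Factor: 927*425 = 3^2*5^2 * 17^1*103^1 = 393975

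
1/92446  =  1/92446=0.00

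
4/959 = 4/959 = 0.00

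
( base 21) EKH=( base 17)15ef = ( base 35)5dv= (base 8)14723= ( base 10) 6611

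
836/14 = 59 + 5/7  =  59.71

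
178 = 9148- 8970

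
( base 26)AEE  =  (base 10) 7138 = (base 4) 1233202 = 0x1be2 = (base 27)9la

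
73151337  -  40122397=33028940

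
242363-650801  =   - 408438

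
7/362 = 7/362 = 0.02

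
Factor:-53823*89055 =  - 3^3*5^1*7^1 *11^1*233^1*1979^1 =-4793207265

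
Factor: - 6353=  - 6353^1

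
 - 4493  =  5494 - 9987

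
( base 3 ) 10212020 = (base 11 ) 2129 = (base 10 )2814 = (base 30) 33O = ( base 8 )5376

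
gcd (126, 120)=6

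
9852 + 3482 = 13334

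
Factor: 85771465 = 5^1*13^1 * 1319561^1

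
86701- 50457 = 36244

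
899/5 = 179+4/5 = 179.80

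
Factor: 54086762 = 2^1*27043381^1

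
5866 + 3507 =9373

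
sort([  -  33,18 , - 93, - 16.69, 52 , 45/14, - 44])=[ - 93 ,-44,  -  33, - 16.69 , 45/14 , 18,52]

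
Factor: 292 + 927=23^1*53^1 = 1219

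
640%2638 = 640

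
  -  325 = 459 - 784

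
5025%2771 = 2254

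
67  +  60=127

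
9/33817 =9/33817 = 0.00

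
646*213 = 137598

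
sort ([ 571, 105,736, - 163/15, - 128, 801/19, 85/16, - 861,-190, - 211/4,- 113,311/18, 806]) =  [ - 861,-190, - 128,-113 ,  -  211/4,-163/15, 85/16, 311/18,801/19,105, 571, 736,806]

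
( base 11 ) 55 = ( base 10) 60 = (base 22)2G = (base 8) 74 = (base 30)20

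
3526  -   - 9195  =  12721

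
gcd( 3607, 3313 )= 1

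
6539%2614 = 1311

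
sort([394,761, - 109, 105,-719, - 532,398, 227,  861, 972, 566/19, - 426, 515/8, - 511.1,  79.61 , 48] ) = [ - 719, - 532, - 511.1, - 426, - 109, 566/19, 48, 515/8, 79.61, 105, 227,394, 398, 761 , 861,972 ]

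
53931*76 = 4098756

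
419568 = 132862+286706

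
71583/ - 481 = - 71583/481  =  -  148.82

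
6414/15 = 427 + 3/5 = 427.60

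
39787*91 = 3620617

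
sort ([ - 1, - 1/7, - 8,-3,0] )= [- 8, - 3,-1,-1/7, 0]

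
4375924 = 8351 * 524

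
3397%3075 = 322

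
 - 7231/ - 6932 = 1 + 299/6932= 1.04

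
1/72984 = 1/72984 = 0.00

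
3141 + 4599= 7740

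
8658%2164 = 2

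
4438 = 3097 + 1341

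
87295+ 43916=131211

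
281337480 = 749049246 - 467711766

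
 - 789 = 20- 809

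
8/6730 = 4/3365 = 0.00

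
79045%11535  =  9835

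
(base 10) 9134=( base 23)H63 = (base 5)243014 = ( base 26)dd8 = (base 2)10001110101110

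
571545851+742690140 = 1314235991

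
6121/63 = 97 +10/63 = 97.16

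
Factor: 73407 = 3^1*24469^1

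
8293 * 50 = 414650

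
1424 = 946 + 478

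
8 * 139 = 1112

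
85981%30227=25527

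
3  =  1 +2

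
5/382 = 5/382 = 0.01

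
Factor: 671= 11^1*61^1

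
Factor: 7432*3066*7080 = 161328504960 = 2^7 * 3^2*5^1*7^1*59^1*73^1* 929^1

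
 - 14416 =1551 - 15967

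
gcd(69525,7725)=7725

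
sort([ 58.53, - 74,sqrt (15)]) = [ - 74,sqrt ( 15), 58.53 ]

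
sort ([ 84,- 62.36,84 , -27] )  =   [  -  62.36, - 27,84,84 ] 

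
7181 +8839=16020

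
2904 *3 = 8712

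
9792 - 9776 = 16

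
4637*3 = 13911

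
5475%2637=201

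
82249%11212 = 3765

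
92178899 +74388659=166567558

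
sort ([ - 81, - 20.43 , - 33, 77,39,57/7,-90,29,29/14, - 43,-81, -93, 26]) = [ - 93, - 90, - 81, - 81,-43, -33,- 20.43,29/14,57/7,26, 29,39,77]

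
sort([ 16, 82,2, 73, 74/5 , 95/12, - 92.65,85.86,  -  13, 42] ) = [ - 92.65 ,  -  13, 2, 95/12,  74/5 , 16,42, 73,82,85.86]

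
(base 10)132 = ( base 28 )4K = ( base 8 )204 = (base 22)60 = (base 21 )66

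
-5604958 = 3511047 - 9116005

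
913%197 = 125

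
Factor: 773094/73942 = 386547/36971 =3^1*7^1*11^( - 1 ) * 79^1*233^1*3361^( - 1 ) 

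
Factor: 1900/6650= 2/7 = 2^1 * 7^(-1)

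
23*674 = 15502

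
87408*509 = 44490672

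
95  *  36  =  3420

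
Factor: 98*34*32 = 2^7*7^2*17^1 = 106624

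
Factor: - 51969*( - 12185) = 3^1 * 5^1*17^1*1019^1*2437^1 = 633242265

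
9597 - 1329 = 8268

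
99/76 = 99/76 = 1.30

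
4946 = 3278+1668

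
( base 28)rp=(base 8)1415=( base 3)1001221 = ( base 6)3341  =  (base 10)781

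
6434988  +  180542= 6615530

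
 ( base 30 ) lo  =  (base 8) 1216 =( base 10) 654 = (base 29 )MG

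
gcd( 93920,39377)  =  1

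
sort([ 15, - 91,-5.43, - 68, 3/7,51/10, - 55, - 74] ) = [ - 91,- 74, - 68, - 55, - 5.43, 3/7,51/10,15 ]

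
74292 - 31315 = 42977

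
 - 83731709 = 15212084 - 98943793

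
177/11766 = 59/3922 = 0.02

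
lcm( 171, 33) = 1881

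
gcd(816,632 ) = 8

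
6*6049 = 36294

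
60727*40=2429080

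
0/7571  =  0  =  0.00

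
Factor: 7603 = 7603^1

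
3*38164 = 114492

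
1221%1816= 1221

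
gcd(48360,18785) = 65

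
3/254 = 3/254=0.01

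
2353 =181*13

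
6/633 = 2/211 = 0.01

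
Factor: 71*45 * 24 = 2^3 * 3^3*5^1* 71^1 = 76680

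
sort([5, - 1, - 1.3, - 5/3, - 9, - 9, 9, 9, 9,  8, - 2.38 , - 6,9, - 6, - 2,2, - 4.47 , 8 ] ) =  [  -  9, - 9 , - 6,-6, - 4.47, - 2.38, - 2, - 5/3, - 1.3,-1,2 , 5,8,  8,9, 9, 9, 9 ]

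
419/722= 419/722 = 0.58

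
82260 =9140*9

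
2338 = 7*334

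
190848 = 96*1988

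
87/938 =87/938= 0.09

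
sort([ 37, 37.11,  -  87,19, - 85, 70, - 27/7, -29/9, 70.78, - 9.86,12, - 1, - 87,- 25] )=[ - 87, - 87,-85, - 25, - 9.86,- 27/7, - 29/9, - 1,12, 19,  37,  37.11, 70, 70.78]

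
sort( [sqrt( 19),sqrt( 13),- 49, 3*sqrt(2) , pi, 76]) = [ - 49,pi,sqrt (13),3*sqrt (2 ),sqrt (19), 76 ]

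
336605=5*67321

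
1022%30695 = 1022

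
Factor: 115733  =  115733^1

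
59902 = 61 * 982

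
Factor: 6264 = 2^3*3^3*29^1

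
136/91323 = 136/91323 = 0.00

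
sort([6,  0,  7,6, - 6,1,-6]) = [-6,-6, 0, 1,6,6,7 ] 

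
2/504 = 1/252 = 0.00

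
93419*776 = 72493144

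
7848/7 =1121+1/7=   1121.14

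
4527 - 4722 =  - 195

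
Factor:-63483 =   -  3^1*7^1 * 3023^1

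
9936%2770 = 1626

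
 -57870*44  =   - 2546280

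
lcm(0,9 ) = 0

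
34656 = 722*48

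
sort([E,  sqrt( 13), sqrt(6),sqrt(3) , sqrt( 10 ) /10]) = [ sqrt(10 )/10, sqrt( 3),sqrt (6 ), E, sqrt( 13 ) ]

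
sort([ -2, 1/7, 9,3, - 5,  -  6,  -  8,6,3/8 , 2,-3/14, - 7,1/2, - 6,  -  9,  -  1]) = [ - 9, - 8, - 7, - 6, - 6 , -5 , - 2, - 1, - 3/14,1/7, 3/8, 1/2,2,3,6,9]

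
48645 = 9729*5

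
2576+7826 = 10402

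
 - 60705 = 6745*(-9 )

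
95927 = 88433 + 7494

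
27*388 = 10476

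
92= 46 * 2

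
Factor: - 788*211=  - 166268 = - 2^2*197^1*211^1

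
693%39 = 30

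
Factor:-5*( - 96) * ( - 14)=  - 2^6*3^1 * 5^1*7^1= - 6720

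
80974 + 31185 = 112159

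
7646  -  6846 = 800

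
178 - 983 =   -  805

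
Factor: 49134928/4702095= 2^4*3^( - 2 )*5^(- 1)*47^1*223^1 * 293^1 * 104491^( - 1)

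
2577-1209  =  1368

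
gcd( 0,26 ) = 26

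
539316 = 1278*422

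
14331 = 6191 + 8140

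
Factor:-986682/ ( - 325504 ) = 2^ ( - 6 ) * 3^1 * 2543^( - 1)*164447^1  =  493341/162752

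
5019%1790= 1439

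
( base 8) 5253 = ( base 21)641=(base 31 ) 2Q3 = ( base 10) 2731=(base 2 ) 101010101011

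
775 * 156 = 120900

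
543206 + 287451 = 830657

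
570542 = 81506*7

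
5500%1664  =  508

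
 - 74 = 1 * (-74 ) 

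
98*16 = 1568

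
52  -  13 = 39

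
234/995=234/995=0.24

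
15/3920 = 3/784 = 0.00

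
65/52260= 1/804 = 0.00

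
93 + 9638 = 9731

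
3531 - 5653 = -2122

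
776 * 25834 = 20047184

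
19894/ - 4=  - 9947/2=- 4973.50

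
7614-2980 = 4634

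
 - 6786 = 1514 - 8300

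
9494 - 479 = 9015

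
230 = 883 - 653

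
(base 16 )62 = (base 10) 98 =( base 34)2u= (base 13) 77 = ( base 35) 2s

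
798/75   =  10 + 16/25 = 10.64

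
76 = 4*19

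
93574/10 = 9357 + 2/5 = 9357.40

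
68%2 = 0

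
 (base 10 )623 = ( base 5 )4443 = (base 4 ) 21233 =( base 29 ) le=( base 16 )26F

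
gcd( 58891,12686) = 1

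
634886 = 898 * 707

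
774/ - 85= - 10 + 76/85 = - 9.11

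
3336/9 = 1112/3  =  370.67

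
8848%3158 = 2532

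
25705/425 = 60 + 41/85  =  60.48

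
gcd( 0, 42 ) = 42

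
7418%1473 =53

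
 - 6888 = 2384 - 9272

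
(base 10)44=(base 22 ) 20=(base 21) 22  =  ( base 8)54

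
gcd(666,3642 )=6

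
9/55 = 9/55 =0.16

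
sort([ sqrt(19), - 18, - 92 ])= [-92, - 18,sqrt (19) ] 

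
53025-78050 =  - 25025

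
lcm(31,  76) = 2356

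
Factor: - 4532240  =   - 2^4*5^1*181^1 * 313^1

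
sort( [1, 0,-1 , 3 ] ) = [-1,0, 1, 3]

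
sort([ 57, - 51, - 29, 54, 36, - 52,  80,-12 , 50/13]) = [ - 52, - 51, - 29, - 12 , 50/13, 36,54, 57, 80]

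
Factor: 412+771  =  7^1*13^2=1183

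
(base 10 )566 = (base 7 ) 1436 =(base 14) 2c6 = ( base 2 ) 1000110110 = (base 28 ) K6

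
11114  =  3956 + 7158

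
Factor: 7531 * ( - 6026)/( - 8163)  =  2^1*3^( - 2)*17^1*23^1*131^1*443^1*907^( - 1 ) = 45381806/8163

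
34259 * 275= 9421225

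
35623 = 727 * 49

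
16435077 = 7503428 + 8931649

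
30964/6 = 15482/3 = 5160.67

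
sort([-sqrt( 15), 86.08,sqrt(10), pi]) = [-sqrt(15), pi, sqrt(10), 86.08]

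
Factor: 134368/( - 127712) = - 323/307 = -17^1*19^1*307^( - 1) 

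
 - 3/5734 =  - 1 +5731/5734 = - 0.00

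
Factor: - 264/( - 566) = 132/283 = 2^2*3^1*11^1*283^( - 1) 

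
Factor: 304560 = 2^4* 3^4*5^1* 47^1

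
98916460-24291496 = 74624964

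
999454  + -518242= 481212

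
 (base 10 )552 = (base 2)1000101000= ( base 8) 1050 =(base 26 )L6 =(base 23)110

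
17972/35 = 17972/35 = 513.49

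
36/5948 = 9/1487  =  0.01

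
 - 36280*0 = 0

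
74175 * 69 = 5118075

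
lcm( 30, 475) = 2850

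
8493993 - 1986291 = 6507702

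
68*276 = 18768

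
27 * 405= 10935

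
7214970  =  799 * 9030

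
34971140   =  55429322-20458182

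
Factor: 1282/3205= 2^1*5^( - 1 ) = 2/5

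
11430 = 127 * 90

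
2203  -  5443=-3240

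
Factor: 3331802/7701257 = 2^1*19^1*43^(-1)*87679^1 *179099^( - 1)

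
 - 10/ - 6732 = 5/3366=0.00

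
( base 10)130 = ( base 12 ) aa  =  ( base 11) 109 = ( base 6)334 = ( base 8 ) 202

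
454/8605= 454/8605 = 0.05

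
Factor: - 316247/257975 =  - 5^( - 2 )*17^(-1)*521^1 = - 521/425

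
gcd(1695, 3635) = 5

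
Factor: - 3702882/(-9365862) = 11^( -1)*141907^( - 1) * 617147^1 = 617147/1560977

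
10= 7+3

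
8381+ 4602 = 12983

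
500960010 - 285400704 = 215559306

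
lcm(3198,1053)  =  86346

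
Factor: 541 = 541^1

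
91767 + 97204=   188971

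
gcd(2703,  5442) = 3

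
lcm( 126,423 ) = 5922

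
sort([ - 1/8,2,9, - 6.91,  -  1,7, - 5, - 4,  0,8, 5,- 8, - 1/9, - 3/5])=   [ - 8, - 6.91, - 5,-4, - 1,  -  3/5, - 1/8, - 1/9,0,2, 5,7,8,9 ] 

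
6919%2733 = 1453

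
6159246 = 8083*762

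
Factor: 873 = 3^2*97^1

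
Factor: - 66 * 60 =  - 2^3*3^2 * 5^1*11^1 = -3960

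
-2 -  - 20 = 18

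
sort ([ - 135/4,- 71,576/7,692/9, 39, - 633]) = [ - 633, - 71, - 135/4  ,  39,692/9,576/7]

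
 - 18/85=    -18/85 = - 0.21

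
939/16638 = 313/5546= 0.06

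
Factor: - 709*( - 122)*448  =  38751104 = 2^7*7^1*61^1*709^1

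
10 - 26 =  - 16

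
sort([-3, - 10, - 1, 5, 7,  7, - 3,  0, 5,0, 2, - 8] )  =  [ - 10, - 8, - 3, -3, - 1,0,0, 2, 5, 5,7, 7 ]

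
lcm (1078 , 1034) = 50666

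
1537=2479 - 942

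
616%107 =81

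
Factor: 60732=2^2*3^2 * 7^1*241^1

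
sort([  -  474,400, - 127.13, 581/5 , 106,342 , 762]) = [ - 474 ,- 127.13, 106, 581/5,342 , 400, 762 ] 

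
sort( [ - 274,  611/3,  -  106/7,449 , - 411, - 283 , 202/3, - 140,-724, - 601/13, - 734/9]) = [ - 724,-411, - 283, - 274, - 140, - 734/9 , - 601/13, - 106/7,202/3, 611/3,  449] 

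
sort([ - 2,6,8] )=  [-2, 6,8]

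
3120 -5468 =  - 2348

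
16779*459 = 7701561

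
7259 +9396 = 16655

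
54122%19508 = 15106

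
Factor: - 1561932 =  - 2^2 *3^2*43^1*1009^1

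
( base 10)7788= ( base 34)6P2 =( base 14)2ba4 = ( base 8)17154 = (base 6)100020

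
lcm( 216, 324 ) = 648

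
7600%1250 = 100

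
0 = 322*0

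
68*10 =680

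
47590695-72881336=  - 25290641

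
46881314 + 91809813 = 138691127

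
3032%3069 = 3032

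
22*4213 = 92686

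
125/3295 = 25/659 = 0.04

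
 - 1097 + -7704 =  - 8801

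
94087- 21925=72162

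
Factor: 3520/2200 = 8/5= 2^3*5^( - 1 )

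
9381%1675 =1006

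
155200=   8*19400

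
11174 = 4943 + 6231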